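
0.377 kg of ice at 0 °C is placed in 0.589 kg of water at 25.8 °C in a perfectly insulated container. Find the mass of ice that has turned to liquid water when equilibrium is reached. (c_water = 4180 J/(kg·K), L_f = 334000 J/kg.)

m_melted ≈ 0.19 kg

Heat available from the water dropping to 0 °C: 0.589·4180·25.8 = 63520 J.
Melting all 0.377 kg of ice would need 0.377·334000 = 125918 J.
63520 J < 125918 J, so only part of the ice melts and the system sits at 0 °C.
m_melted·334000 = 63520  ⇒  m_melted ≈ 0.1902 kg.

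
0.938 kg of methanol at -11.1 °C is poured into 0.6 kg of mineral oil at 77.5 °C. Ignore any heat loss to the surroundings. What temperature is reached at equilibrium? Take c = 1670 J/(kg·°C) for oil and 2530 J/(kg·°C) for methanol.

|Q_oil| = |Q_methanol|:
0.6·1670·(77.5 − T) = 0.938·2530·(T − (-11.1))
1002(77.5 − T) = 2373.1(T − (-11.1))
3375.1 T = 51313  ⇒  T ≈ 15.20 °C

T_f ≈ 15.2 °C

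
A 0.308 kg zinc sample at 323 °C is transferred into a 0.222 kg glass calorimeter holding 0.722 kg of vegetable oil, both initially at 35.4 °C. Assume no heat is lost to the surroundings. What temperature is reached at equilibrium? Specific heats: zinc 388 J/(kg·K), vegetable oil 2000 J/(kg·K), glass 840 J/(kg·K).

T_f ≈ 55.0 °C

Let T be the final temperature. ΣQ_i = 0:
0.308·388·(T − 323) + 0.722·2000·(T − 35.4) + 0.222·840·(T − 35.4) = 0
119.5(T − 323) + 1444(T − 35.4) + 186.48(T − 35.4) = 0
(119.5 + 1444 + 186.48) T = 119.5·323 + 1444·35.4 + 186.48·35.4
T = 96319 / 1750 = 55 °C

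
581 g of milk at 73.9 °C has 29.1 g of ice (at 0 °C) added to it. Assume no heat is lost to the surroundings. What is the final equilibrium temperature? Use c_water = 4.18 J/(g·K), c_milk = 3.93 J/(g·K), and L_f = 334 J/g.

Setting the total heat transfer to zero:
latent heat to melt: 29.1·334 = 9719.4; meltwater 0→T: 29.1·4.18·T = 121.64 T; milk cools: 581·3.93·(T − 73.9) = 2283.3(T − 73.9)
2405 T = 168738 − 9719.4 = 159019
T ≈ 66.12 °C — above 0 °C, consistent with complete melting.

T_f ≈ 66.1 °C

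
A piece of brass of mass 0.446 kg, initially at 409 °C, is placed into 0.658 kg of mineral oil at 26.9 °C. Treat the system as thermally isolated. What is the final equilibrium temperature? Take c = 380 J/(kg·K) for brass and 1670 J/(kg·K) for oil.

T_f ≈ 78.0 °C

Taking heat into each body as positive, Σ m c ΔT = 0:
0.446·380·(T − 409) + 0.658·1670·(T − 26.9) = 0
169.48(T − 409) + 1098.9(T − 26.9) = 0
(169.48 + 1098.9) T = 169.48·409 + 1098.9·26.9
T ≈ 77.96 °C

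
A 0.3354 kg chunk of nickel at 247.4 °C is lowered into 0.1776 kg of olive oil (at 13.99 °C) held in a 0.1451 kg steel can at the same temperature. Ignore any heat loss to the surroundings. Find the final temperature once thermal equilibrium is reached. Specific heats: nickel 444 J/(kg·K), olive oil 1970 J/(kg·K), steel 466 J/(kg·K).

T_f ≈ 75.4 °C

Net heat exchanged in the isolated system is zero:
0.3354·444·(T − 247.4) + 0.1776·1970·(T − 13.99) + 0.1451·466·(T − 13.99) = 0
566.41 T = 42683
T = 42683 / 566.41 = 75.4 °C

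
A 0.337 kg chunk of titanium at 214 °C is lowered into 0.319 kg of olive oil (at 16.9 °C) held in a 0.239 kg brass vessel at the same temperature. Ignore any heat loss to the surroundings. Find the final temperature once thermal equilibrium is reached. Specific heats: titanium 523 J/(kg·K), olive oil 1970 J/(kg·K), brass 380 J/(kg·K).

T_f = Σ m_i c_i T_i / Σ m_i c_i:
T_f = (176.25·214 + 628.43·16.9 + 90.82·16.9) / (176.25 + 628.43 + 90.82)
    = 49873 / 895.5 ≈ 55.69 °C

T_f ≈ 55.7 °C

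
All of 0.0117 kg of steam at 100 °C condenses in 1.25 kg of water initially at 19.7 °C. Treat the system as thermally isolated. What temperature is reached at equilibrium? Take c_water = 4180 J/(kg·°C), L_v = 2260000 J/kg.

Energy balance with sensible and latent terms:
condense steam: −0.0117×2260000 = −26442
  condensed water 100 °C→T: 48.91(T − 100)
  water warms: 1.25×4180×(T − 19.7) = 5225(T − 19.7)
5273.9 T = 26442 + 4890.6 + 102932 = 134265
T ≈ 25.46 °C — below 100 °C, confirming all the steam condensed.

T_f ≈ 25.5 °C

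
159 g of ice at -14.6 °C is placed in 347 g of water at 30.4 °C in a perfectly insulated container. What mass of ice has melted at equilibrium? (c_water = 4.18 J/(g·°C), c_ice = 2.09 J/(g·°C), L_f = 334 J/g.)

m_melted ≈ 117 g

Heat available from the water dropping to 0 °C: 347·4.18·30.4 = 44094 J.
Of that, 159·2.09·14.6 = 4851.7 J goes to bring the ice to 0 °C, leaving 39242 J.
Melting all 159 g of ice would need 159·334 = 53106 J.
39242 J < 53106 J, so only part of the ice melts and the system sits at 0 °C.
m_melt = 39242 / L_f = 117.5 g.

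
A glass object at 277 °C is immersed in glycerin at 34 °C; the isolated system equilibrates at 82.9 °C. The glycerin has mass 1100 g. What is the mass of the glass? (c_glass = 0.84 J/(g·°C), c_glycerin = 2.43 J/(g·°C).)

|Q_glass| = |Q_glycerin|:
m·0.84·(277 − 82.9) = 1100·2.43·(82.9 − 34)
163.04 m = 130710  ⇒  m ≈ 801.7 g

m ≈ 802 g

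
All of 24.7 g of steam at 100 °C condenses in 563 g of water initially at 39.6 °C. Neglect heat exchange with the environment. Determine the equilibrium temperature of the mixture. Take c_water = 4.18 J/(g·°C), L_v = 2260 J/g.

T_f ≈ 64.9 °C

Energy conservation, ΣQ = 0:
latent heat released on condensation: 24.7·2260 = 55822
  condensate cools 100→T: 24.7·4.18·(T − 100) = 103.25(T − 100)
  water warms: 563·4.18·(T − 39.6) = 2353.3(T − 39.6)
2456.6 T = 55822 + 10325 + 93192 = 159339
T ≈ 64.86 °C, under the boiling point, so the assumption holds.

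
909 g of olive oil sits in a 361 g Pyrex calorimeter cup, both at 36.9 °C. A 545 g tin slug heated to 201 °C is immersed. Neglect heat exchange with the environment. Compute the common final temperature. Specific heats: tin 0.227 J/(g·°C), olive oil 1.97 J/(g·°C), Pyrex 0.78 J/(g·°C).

T_f ≈ 46.1 °C

Let T be the final temperature. ΣQ_i = 0:
545·0.227·(T − 201) + 909·1.97·(T − 36.9) + 361·0.78·(T − 36.9) = 0
123.72(T − 201) + 1790.7(T − 36.9) + 281.58(T − 36.9) = 0
2196 T = 101335
T ≈ 46.14 °C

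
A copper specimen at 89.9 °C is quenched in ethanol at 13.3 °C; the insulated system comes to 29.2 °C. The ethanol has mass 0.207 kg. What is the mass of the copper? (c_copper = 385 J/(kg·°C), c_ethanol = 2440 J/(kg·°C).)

Conservation of energy gives ΣQ = 0:
m·385·(29.2 − 89.9) + 0.207·2440·(29.2 − 13.3) = 0
-23370 m = -8030.8
m = -8030.8/-23370 ≈ 0.3436 kg

m ≈ 0.344 kg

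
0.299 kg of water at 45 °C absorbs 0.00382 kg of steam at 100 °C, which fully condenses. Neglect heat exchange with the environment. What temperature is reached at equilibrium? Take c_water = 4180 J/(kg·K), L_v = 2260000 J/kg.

Conservation of energy gives ΣQ = 0:
steam→water at 100 °C releases m L_v = 0.00382×2260000 = 8633.2
  condensate cools 100→T: 0.00382×4180×(T − 100) = 15.97(T − 100)
  water warms: 0.299×4180×(T − 45) = 1249.8(T − 45)
1265.8 T = 8633.2 + 1596.8 + 56242 = 66472
T ≈ 52.51 °C, under the boiling point, so the assumption holds.

T_f ≈ 52.5 °C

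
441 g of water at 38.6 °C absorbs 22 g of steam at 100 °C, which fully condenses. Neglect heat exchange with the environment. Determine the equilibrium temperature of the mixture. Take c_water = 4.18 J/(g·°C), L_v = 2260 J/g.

T_f ≈ 67.2 °C

Conservation of energy gives ΣQ = 0:
condense steam: −22·2260 = −49720; condensed water 100 °C→T: 91.96(T − 100); original water: 1843.4(T − 38.6)
1935.3 T = 49720 + 9196 + 71154 = 130070
T ≈ 67.21 °C (< 100 °C, so full condensation is consistent).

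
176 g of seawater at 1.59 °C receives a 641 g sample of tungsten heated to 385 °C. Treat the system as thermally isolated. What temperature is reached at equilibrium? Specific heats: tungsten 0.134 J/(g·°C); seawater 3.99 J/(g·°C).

Set heat shed by the hot body equal to heat absorbed by the cold body:
641·0.134·(385 − T) = 176·3.99·(T − 1.59)
85.89(385 − T) = 702.24(T − 1.59)
788.13 T = 34186  ⇒  T ≈ 43.38 °C

T_f ≈ 43.4 °C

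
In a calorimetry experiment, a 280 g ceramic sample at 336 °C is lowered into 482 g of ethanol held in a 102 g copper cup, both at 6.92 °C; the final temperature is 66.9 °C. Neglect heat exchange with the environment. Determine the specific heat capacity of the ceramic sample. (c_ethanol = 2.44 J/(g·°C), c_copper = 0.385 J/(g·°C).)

Let T be the final temperature. ΣQ_i = 0:
280·c·(66.9 − 336) + 482·2.44·(66.9 − 6.92) + 102·0.385·(66.9 − 6.92) = 0
-75348 c = -72897
c = -72897/-75348 ≈ 0.9675 J/(g·°C)

c ≈ 0.967 J/(g·°C)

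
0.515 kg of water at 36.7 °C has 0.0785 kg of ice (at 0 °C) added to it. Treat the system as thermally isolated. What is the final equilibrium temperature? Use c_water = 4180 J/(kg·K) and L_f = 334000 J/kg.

T_f ≈ 21.3 °C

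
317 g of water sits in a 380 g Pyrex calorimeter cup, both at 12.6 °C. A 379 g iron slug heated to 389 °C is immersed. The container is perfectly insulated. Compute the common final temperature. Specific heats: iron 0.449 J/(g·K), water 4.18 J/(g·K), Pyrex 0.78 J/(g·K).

T_f ≈ 48.4 °C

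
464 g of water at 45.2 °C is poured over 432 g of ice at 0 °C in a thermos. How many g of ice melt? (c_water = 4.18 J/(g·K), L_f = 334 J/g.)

Cooling the water to 0 °C releases 464×4.18×45.2 = 87666 J.
Fully melting the ice requires m_ice L_f = 432×334 = 144288 J.
Since 87666 < 144288 J, not all the ice melts; equilibrium is at 0 °C.
Mass melted = 87666/334 ≈ 262.5 g.

m_melted ≈ 262 g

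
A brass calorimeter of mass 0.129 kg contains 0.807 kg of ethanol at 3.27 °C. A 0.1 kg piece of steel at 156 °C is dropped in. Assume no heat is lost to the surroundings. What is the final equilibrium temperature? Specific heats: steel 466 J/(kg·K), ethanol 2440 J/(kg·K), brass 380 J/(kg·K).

Conservation of energy gives ΣQ = 0:
0.1×466×(T − 156) + 0.807×2440×(T − 3.27) + 0.129×380×(T − 3.27) = 0
46.6(T − 156) + 1969.1(T − 3.27) + 49.02(T − 3.27) = 0
2064.7 T = 13869
T = 13869 / 2064.7 = 6.72 °C

T_f ≈ 6.7 °C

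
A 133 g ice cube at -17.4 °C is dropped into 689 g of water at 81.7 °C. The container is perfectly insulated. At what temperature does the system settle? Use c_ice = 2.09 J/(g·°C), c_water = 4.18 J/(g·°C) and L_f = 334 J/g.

T_f ≈ 54.1 °C

Let T be the final temperature. ΣQ_i = 0:
ice -17.4→0 °C: 133·2.09·17.4 = 4836.7
  melt ice: 133·334 = 44422
  warm the meltwater: 555.94 T
  water cools: 689·4.18·(T − 81.7) = 2880(T − 81.7)
3436 T = 235298 − 49259 = 186039
T ≈ 54.14 °C. Since T > 0 °C, the all-ice-melts assumption holds.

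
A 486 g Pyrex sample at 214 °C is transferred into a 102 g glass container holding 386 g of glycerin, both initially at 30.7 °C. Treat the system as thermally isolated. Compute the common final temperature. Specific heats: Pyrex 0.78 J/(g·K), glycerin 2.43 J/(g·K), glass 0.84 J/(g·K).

Conservation of energy gives ΣQ = 0:
486*0.78*(T − 214) + 386*2.43*(T − 30.7) + 102*0.84*(T − 30.7) = 0
1402.7 T = 112549
T ≈ 80.24 °C

T_f ≈ 80.2 °C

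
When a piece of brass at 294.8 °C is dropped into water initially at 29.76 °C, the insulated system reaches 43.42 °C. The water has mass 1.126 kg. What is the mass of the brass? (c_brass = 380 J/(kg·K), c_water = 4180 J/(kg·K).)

Taking heat into each body as positive, Σ m c ΔT = 0:
m·380·(43.42 − 294.8) + 1.126·4180·(43.42 − 29.76) = 0
-95524 m = -64293
m = -64293/-95524 ≈ 0.6731 kg

m ≈ 0.673 kg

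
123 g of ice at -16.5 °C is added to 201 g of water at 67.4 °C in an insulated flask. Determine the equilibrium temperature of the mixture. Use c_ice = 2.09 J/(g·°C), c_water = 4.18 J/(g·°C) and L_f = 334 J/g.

T_f ≈ 8.3 °C

Setting the total heat transfer to zero:
warm ice to 0 °C: 123·2.09·(0 − (-16.5)) = 4241.7; latent heat to melt: 123·334 = 41082; meltwater 0→T: 123·4.18·T = 514.14 T; water: 840.18(T − 67.4)
1354.3 T = 56628 − 45324 = 11304
T ≈ 8.35 °C. Since T > 0 °C, the all-ice-melts assumption holds.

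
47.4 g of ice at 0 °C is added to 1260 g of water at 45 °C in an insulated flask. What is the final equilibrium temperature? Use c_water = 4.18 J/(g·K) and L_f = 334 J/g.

T_f ≈ 40.5 °C

Heat gained plus heat lost sum to zero:
latent heat to melt: 47.4·334 = 15832; warm the meltwater: 198.13 T; water cools: 1260·4.18·(T − 45) = 5266.8(T − 45)
5464.9 T = 237006 − 15832 = 221174
T ≈ 40.47 °C (positive, so assuming full melt was valid).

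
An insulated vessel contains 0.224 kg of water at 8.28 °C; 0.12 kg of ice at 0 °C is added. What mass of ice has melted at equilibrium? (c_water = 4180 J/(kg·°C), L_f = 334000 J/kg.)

m_melted ≈ 0.0232 kg

Cooling the water to 0 °C releases 0.224×4180×8.28 = 7752.7 J.
Melting all 0.12 kg of ice would need 0.12×334000 = 40080 J.
7752.7 J < 40080 J, so only part of the ice melts and the system sits at 0 °C.
m_melted×334000 = 7752.7  ⇒  m_melted ≈ 0.02321 kg.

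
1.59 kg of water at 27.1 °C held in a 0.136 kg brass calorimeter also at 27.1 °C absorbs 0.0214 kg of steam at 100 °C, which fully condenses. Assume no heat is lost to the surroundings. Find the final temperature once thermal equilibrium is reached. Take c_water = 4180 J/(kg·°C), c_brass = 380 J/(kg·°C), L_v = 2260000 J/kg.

Energy conservation, ΣQ = 0:
steam→water at 100 °C releases m L_v = 0.0214·2260000 = 48364; condensate cools 100→T: 0.0214·4180·(T − 100) = 89.45(T − 100); original water: 6646.2(T − 27.1); brass cup: 0.136·380·(T − 27.1) = 51.68(T − 27.1)
6787.3 T = 48364 + 8945.2 + 181513 = 238822
T ≈ 35.19 °C (< 100 °C, so full condensation is consistent).

T_f ≈ 35.2 °C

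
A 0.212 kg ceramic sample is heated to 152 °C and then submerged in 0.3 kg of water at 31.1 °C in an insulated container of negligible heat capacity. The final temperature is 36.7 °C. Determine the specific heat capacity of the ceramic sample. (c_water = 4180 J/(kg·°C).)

c ≈ 287 J/(kg·°C)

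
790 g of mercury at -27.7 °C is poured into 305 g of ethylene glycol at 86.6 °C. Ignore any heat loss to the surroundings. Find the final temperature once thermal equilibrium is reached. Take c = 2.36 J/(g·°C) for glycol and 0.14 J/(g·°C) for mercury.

T_f is the heat-capacity-weighted average of the initial temperatures:
T_f = (719.8*86.6 + 110.6*(-27.7)) / (719.8 + 110.6)
    = 59271 / 830.4 ≈ 71.38 °C

T_f ≈ 71.4 °C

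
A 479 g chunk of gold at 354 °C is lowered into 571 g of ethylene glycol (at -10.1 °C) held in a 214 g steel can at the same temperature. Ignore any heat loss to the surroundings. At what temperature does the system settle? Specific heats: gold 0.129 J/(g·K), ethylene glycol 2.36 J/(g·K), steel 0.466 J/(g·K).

T_f ≈ 4.8 °C

Heat gained plus heat lost sum to zero:
479*0.129*(T − 354) + 571*2.36*(T − (-10.1)) + 214*0.466*(T − (-10.1)) = 0
1509.1 T = 7256.4
T = 7256.4 / 1509.1 = 4.81 °C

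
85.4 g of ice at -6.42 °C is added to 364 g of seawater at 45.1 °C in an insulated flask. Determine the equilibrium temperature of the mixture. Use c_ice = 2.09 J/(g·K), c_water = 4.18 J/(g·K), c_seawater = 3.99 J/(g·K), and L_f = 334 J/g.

T_f ≈ 19.8 °C

Net heat exchanged in the isolated system is zero:
ice -6.42→0 °C: 85.4×2.09×6.42 = 1145.9; fusion: m_ice L_f = 85.4×334 = 28524; meltwater 0→T: 85.4×4.18×T = 356.97 T; seawater cools: 364×3.99×(T − 45.1) = 1452.4(T − 45.1)
1809.3 T = 65501 − 29669 = 35832
T ≈ 19.80 °C — above 0 °C, consistent with complete melting.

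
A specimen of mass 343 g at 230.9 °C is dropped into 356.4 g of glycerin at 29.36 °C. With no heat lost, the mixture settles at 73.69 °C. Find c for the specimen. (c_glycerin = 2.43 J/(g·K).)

c ≈ 0.712 J/(g·K)

Heat lost by the specimen = heat gained by the glycerin:
343·c·(230.9 − 73.69) = 356.4·2.43·(73.69 − 29.36)
53923 c = 38392  ⇒  c ≈ 0.712 J/(g·K)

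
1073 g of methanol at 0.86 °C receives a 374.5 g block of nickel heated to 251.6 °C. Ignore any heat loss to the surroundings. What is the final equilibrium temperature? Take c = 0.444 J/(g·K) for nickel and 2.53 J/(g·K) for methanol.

T_f ≈ 15.3 °C

Conservation of energy gives ΣQ = 0:
374.5×0.444×(T − 251.6) + 1073×2.53×(T − 0.86) = 0
2881 T = 44170
T = 44170 / 2881 = 15.3 °C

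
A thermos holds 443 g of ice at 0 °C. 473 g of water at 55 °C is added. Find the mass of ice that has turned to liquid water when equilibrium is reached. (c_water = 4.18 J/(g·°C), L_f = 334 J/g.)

Cooling the water to 0 °C releases 473·4.18·55 = 108743 J.
To melt every bit of ice: 443·334 = 147962 J.
Since 108743 < 147962 J, not all the ice melts; equilibrium is at 0 °C.
m_melt = 108743 / L_f = 325.6 g.

m_melted ≈ 326 g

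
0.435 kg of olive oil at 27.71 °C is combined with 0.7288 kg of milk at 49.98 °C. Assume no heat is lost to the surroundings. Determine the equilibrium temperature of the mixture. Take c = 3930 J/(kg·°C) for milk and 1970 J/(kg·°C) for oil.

T_f ≈ 44.9 °C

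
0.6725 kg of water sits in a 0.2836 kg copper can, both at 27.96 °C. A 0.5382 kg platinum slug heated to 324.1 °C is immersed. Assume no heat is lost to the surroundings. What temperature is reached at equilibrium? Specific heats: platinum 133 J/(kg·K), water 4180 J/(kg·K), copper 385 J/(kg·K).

T_f ≈ 35.0 °C

Let T be the final temperature. ΣQ_i = 0:
0.5382×133×(T − 324.1) + 0.6725×4180×(T − 27.96) + 0.2836×385×(T − 27.96) = 0
2991.8 T = 104849
T = 104849/2991.8 ≈ 35.05 °C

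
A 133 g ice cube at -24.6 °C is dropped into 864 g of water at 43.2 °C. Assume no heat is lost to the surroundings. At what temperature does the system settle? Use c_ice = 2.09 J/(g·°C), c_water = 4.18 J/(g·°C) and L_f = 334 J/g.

T_f ≈ 25.1 °C

Heat gained plus heat lost sum to zero:
warm ice to 0 °C: 133·2.09·(0 − (-24.6)) = 6838.1; fusion: m_ice L_f = 133·334 = 44422; meltwater 0→T: 133·4.18·T = 555.94 T; water: 3611.5(T − 43.2)
4167.5 T = 156018 − 51260 = 104758
T ≈ 25.14 °C. Since T > 0 °C, the all-ice-melts assumption holds.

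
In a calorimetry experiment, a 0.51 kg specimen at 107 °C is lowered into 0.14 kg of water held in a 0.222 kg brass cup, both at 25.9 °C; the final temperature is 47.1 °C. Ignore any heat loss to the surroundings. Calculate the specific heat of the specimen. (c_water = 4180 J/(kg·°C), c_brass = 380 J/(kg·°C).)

c ≈ 465 J/(kg·°C)

Setting the total heat transfer to zero:
0.51·c·(47.1 − 107) + 0.14·4180·(47.1 − 25.9) + 0.222·380·(47.1 − 25.9) = 0
-30.55 c = -14195
c = -14195/-30.55 ≈ 464.7 J/(kg·°C)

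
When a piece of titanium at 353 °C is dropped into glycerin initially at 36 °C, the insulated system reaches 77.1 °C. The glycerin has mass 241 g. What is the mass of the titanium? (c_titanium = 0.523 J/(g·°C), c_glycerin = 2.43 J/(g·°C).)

m ≈ 167 g

Energy conservation, ΣQ = 0:
m×0.523×(77.1 − 353) + 241×2.43×(77.1 − 36) = 0
-144.3 m = -24069
m = -24069/-144.3 ≈ 166.8 g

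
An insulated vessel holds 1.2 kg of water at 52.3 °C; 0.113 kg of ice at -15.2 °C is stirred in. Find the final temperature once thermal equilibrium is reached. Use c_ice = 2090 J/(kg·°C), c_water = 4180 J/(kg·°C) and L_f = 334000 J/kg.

T_f ≈ 40.3 °C

Sum of m c ΔT and latent-heat terms is zero:
warm ice to 0 °C: 0.113·2090·(0 − (-15.2)) = 3589.8; melt ice: 0.113·334000 = 37742; meltwater 0→T: 0.113·4180·T = 472.34 T; water: 5016(T − 52.3)
5488.3 T = 262337 − 41332 = 221005
T ≈ 40.27 °C (positive, so assuming full melt was valid).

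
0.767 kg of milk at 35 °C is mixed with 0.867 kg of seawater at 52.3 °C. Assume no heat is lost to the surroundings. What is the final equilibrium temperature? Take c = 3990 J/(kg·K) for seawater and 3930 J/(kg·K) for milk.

T_f ≈ 44.2 °C

Taking heat into each body as positive, Σ m c ΔT = 0:
0.867·3990·(T − 52.3) + 0.767·3930·(T − 35) = 0
(3459.3 + 3014.3) T = 3459.3·52.3 + 3014.3·35
T ≈ 44.24 °C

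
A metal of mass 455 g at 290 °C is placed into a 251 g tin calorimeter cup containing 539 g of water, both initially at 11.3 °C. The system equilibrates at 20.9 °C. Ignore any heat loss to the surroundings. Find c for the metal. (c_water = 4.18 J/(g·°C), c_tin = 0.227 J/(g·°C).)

Net heat exchanged in the isolated system is zero:
455·c·(20.9 − 290) + 539·4.18·(20.9 − 11.3) + 251·0.227·(20.9 − 11.3) = 0
-122441 c = -22176
c = -22176/-122441 ≈ 0.1811 J/(g·°C)

c ≈ 0.181 J/(g·°C)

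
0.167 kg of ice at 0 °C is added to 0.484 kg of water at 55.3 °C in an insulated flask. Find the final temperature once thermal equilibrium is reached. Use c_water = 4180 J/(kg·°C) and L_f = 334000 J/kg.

Net heat exchanged in the isolated system is zero:
latent heat to melt: 0.167×334000 = 55778; warm the meltwater: 698.06 T; water cools: 0.484×4180×(T − 55.3) = 2023.1(T − 55.3)
2721.2 T = 111879 − 55778 = 56101
T ≈ 20.62 °C. Since T > 0 °C, the all-ice-melts assumption holds.

T_f ≈ 20.6 °C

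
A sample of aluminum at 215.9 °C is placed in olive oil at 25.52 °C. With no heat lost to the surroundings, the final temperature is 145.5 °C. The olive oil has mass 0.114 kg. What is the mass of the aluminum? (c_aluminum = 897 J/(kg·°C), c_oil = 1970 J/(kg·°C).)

m ≈ 0.427 kg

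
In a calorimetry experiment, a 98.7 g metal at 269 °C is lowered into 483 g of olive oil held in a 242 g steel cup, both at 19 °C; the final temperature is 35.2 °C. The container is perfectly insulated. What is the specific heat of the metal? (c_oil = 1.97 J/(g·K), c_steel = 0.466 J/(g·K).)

Conservation of energy gives ΣQ = 0:
98.7·c·(35.2 − 269) + 483·1.97·(35.2 − 19) + 242·0.466·(35.2 − 19) = 0
-23076 c = -17241
c = -17241/-23076 ≈ 0.7472 J/(g·K)

c ≈ 0.747 J/(g·K)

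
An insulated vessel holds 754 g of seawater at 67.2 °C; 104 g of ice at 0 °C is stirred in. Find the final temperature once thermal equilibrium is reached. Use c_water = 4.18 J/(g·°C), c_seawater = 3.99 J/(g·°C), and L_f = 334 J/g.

Energy conservation, ΣQ = 0:
melt ice: 104×334 = 34736
  meltwater 0→T: 104×4.18×T = 434.72 T
  seawater: 3008.5(T − 67.2)
3443.2 T = 202169 − 34736 = 167433
T ≈ 48.63 °C (positive, so assuming full melt was valid).

T_f ≈ 48.6 °C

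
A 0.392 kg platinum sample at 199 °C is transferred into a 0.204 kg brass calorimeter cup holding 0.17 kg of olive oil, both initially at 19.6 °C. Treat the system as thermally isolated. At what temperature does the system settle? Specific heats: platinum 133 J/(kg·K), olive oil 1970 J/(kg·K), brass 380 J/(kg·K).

T_f ≈ 39.7 °C

T_f is the heat-capacity-weighted average of the initial temperatures:
T_f = (52.14*199 + 334.9*19.6 + 77.52*19.6) / (52.14 + 334.9 + 77.52)
    = 18458 / 464.56 ≈ 39.73 °C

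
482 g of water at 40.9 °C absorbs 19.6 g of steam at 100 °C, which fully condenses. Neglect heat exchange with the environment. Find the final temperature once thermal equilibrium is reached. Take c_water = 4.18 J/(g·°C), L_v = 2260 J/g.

Taking heat into each body as positive, Σ m c ΔT = 0:
condense steam: −19.6×2260 = −44296
  condensed water 100 °C→T: 81.93(T − 100)
  original water: 2014.8(T − 40.9)
2096.7 T = 44296 + 8192.8 + 82404 = 134892
T ≈ 64.34 °C, under the boiling point, so the assumption holds.

T_f ≈ 64.3 °C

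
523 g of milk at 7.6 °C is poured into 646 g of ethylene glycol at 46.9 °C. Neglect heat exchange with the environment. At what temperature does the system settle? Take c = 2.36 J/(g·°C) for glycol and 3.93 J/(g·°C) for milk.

T_f ≈ 24.3 °C

Setting the total heat transfer to zero:
646*2.36*(T − 46.9) + 523*3.93*(T − 7.6) = 0
1524.6(T − 46.9) + 2055.4(T − 7.6) = 0
3579.9 T = 87123
T = 87123/3579.9 ≈ 24.34 °C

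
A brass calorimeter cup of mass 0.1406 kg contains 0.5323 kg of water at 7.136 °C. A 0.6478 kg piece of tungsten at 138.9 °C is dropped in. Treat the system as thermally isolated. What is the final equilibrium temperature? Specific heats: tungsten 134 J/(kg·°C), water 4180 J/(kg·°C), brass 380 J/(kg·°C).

Taking heat into each body as positive, Σ m c ΔT = 0:
0.6478×134×(T − 138.9) + 0.5323×4180×(T − 7.136) + 0.1406×380×(T − 7.136) = 0
2365.2 T = 28316
T = 28316/2365.2 ≈ 11.97 °C

T_f ≈ 12.0 °C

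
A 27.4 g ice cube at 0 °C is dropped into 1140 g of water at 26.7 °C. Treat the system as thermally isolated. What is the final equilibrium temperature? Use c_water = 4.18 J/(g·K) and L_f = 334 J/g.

Taking heat into each body as positive, Σ m c ΔT = 0:
latent heat to melt: 27.4×334 = 9151.6; meltwater 0→T: 27.4×4.18×T = 114.53 T; water: 4765.2(T − 26.7)
4879.7 T = 127231 − 9151.6 = 118079
T ≈ 24.20 °C (positive, so assuming full melt was valid).

T_f ≈ 24.2 °C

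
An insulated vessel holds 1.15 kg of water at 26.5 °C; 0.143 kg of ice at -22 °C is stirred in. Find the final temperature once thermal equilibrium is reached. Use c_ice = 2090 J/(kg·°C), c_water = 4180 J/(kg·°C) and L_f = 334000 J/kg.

T_f ≈ 13.5 °C

Energy conservation, ΣQ = 0:
ice -22→0 °C: 0.143×2090×22 = 6575.1; latent heat to melt: 0.143×334000 = 47762; warm the meltwater: 597.74 T; water: 4807(T − 26.5)
5404.7 T = 127386 − 54337 = 73048
T ≈ 13.52 °C (positive, so assuming full melt was valid).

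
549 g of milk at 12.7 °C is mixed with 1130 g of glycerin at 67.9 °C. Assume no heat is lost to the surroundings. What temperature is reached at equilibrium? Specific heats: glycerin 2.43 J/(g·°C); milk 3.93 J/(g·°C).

T_f ≈ 43.6 °C

Net heat exchanged in the isolated system is zero:
1130×2.43×(T − 67.9) + 549×3.93×(T − 12.7) = 0
2745.9(T − 67.9) + 2157.6(T − 12.7) = 0
(2745.9 + 2157.6) T = 2745.9×67.9 + 2157.6×12.7
T = 213848/4903.5 ≈ 43.61 °C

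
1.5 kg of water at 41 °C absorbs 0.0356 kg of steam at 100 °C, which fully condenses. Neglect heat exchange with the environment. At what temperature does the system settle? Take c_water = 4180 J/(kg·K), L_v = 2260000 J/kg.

Net heat exchanged in the isolated system is zero:
condense steam: −0.0356×2260000 = −80456
  condensed water 100 °C→T: 148.81(T − 100)
  water warms: 1.5×4180×(T − 41) = 6270(T − 41)
6418.8 T = 80456 + 14881 + 257070 = 352407
T ≈ 54.90 °C — below 100 °C, confirming all the steam condensed.

T_f ≈ 54.9 °C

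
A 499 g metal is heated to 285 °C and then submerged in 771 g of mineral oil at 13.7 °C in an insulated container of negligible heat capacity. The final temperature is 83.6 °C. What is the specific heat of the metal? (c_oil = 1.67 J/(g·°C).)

Setting the total heat transfer to zero:
499·c·(83.6 − 285) + 771·1.67·(83.6 − 13.7) = 0
-100499 c = -90001
c = -90001/-100499 ≈ 0.8955 J/(g·°C)

c ≈ 0.896 J/(g·°C)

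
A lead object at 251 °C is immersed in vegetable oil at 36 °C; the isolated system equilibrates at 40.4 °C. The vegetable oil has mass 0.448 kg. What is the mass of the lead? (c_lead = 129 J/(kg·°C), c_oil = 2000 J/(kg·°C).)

Heat lost by the lead = heat gained by the oil:
m×129×(251 − 40.4) = 0.448×2000×(40.4 − 36)
27167 m = 3942.4  ⇒  m ≈ 0.1451 kg

m ≈ 0.145 kg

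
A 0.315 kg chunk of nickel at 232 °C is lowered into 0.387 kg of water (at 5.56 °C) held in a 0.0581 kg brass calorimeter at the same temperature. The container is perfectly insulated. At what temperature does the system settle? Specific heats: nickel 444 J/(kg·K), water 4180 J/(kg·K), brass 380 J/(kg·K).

T_f ≈ 23.4 °C

Conservation of energy gives ΣQ = 0:
0.315·444·(T − 232) + 0.387·4180·(T − 5.56) + 0.0581·380·(T − 5.56) = 0
139.86(T − 232) + 1617.7(T − 5.56) + 22.08(T − 5.56) = 0
(139.86 + 1617.7 + 22.08) T = 139.86·232 + 1617.7·5.56 + 22.08·5.56
T ≈ 23.36 °C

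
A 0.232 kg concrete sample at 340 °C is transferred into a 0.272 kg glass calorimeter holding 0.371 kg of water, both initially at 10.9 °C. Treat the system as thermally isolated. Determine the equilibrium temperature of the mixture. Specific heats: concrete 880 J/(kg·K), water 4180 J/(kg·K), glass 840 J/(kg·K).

With ΣQ=0 the equilibrium temperature is the m·c-weighted mean:
T_f = (204.16×340 + 1550.8×10.9 + 228.48×10.9) / (204.16 + 1550.8 + 228.48)
    = 88808 / 1983.4 ≈ 44.78 °C

T_f ≈ 44.8 °C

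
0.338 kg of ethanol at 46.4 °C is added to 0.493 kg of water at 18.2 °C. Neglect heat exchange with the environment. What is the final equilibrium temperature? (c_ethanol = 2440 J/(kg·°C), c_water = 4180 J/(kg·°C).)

T_f ≈ 26.3 °C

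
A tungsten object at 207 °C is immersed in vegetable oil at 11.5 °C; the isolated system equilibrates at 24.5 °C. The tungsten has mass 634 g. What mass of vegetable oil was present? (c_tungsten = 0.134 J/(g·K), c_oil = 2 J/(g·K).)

m ≈ 596 g

Conservation of energy gives ΣQ = 0:
634×0.134×(24.5 − 207) + m×2×(24.5 − 11.5) = 0
26 m = 15504
m = 15504/26 ≈ 596.3 g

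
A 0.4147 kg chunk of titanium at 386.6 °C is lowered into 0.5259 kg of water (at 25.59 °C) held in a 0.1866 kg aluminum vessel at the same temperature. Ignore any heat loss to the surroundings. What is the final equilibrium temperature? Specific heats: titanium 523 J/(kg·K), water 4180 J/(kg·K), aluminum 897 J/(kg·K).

T_f ≈ 55.9 °C

Net heat exchanged in the isolated system is zero:
0.4147*523*(T − 386.6) + 0.5259*4180*(T − 25.59) + 0.1866*897*(T − 25.59) = 0
216.89(T − 386.6) + 2198.3(T − 25.59) + 167.38(T − 25.59) = 0
(216.89 + 2198.3 + 167.38) T = 216.89*386.6 + 2198.3*25.59 + 167.38*25.59
T ≈ 55.91 °C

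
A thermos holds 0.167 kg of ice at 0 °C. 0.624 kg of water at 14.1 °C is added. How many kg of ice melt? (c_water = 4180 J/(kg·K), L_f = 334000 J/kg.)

Cooling the water to 0 °C releases 0.624·4180·14.1 = 36777 J.
Fully melting the ice requires m_ice L_f = 0.167·334000 = 55778 J.
That's not enough to melt it all — equilibrium is at 0 °C with ice remaining.
m_melt = 36777 / L_f = 0.1101 kg.

m_melted ≈ 0.11 kg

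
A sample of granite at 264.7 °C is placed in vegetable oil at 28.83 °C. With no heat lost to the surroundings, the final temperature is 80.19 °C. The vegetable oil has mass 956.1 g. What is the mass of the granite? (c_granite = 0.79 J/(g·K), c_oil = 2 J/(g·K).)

Net heat exchanged in the isolated system is zero:
m·0.79·(80.19 − 264.7) + 956.1·2·(80.19 − 28.83) = 0
-145.76 m = -98211
m = -98211/-145.76 ≈ 673.8 g

m ≈ 674 g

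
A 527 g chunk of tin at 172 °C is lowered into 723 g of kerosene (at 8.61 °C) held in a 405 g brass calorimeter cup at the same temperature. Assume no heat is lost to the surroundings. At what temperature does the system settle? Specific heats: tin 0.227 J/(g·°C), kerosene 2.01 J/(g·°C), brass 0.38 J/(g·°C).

Taking heat into each body as positive, Σ m c ΔT = 0:
527×0.227×(T − 172) + 723×2.01×(T − 8.61) + 405×0.38×(T − 8.61) = 0
1726.8 T = 34414
T ≈ 19.93 °C

T_f ≈ 19.9 °C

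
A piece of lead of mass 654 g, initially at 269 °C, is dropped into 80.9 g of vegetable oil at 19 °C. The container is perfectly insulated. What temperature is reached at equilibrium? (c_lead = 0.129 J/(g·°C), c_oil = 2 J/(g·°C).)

T_f ≈ 104.7 °C

T_f is the heat-capacity-weighted average of the initial temperatures:
T_f = (84.37*269 + 161.8*19) / (84.37 + 161.8)
    = 25769 / 246.17 ≈ 104.68 °C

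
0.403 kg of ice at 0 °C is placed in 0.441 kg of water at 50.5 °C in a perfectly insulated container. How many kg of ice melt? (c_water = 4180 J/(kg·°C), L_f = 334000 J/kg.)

m_melted ≈ 0.279 kg

Water can give up m c ΔT = 0.441·4180·50.5 = 93091 J before reaching 0 °C.
Melting all 0.403 kg of ice would need 0.403·334000 = 134602 J.
93091 J < 134602 J, so only part of the ice melts and the system sits at 0 °C.
Mass melted = 93091/334000 ≈ 0.2787 kg.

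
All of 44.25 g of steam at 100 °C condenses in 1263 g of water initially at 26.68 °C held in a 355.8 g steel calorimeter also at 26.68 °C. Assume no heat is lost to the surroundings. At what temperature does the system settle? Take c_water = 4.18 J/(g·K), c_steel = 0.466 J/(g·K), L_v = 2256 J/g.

T_f ≈ 46.8 °C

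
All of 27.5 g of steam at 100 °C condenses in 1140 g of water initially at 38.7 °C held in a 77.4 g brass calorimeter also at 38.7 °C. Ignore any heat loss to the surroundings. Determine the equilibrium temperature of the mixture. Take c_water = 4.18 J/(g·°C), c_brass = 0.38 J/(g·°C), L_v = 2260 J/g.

T_f ≈ 52.8 °C

Sum of m c ΔT and latent-heat terms is zero:
latent heat released on condensation: 27.5·2260 = 62150; condensate cools 100→T: 27.5·4.18·(T − 100) = 114.95(T − 100); water warms: 1140·4.18·(T − 38.7) = 4765.2(T − 38.7); cup: 29.41(T − 38.7)
4909.6 T = 62150 + 11495 + 185551 = 259196
T ≈ 52.79 °C (< 100 °C, so full condensation is consistent).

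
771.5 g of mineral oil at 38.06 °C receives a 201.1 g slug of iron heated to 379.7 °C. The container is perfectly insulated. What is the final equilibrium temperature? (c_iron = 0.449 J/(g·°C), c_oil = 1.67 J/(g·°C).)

T_f is the heat-capacity-weighted average of the initial temperatures:
T_f = (90.29*379.7 + 1288.4*38.06) / (90.29 + 1288.4)
    = 83321 / 1378.7 ≈ 60.43 °C

T_f ≈ 60.4 °C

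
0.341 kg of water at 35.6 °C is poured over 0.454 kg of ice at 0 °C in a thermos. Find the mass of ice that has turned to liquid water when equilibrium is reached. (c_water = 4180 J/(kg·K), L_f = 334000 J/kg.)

Water can give up m c ΔT = 0.341×4180×35.6 = 50744 J before reaching 0 °C.
Fully melting the ice requires m_ice L_f = 0.454×334000 = 151636 J.
Since 50744 < 151636 J, not all the ice melts; equilibrium is at 0 °C.
m_melted×334000 = 50744  ⇒  m_melted ≈ 0.1519 kg.

m_melted ≈ 0.152 kg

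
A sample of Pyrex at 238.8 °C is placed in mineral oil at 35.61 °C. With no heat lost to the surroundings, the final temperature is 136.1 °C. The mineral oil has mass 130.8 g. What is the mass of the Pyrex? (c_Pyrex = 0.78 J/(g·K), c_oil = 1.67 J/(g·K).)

m ≈ 274 g

Heat gained plus heat lost sum to zero:
m·0.78·(136.1 − 238.8) + 130.8·1.67·(136.1 − 35.61) = 0
-80.11 m = -21951
m = -21951/-80.11 ≈ 274 g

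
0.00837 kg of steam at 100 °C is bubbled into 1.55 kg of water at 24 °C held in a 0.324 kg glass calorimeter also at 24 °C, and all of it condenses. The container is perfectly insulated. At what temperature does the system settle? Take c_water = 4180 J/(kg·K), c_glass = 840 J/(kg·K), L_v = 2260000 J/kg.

T_f ≈ 27.2 °C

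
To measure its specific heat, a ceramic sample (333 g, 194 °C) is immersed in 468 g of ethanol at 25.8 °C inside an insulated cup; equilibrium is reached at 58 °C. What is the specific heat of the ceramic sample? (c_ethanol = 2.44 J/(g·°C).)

Heat lost by the ceramic sample = heat gained by the ethanol:
333·c·(194 − 58) = 468·2.44·(58 − 25.8)
45288 c = 36770  ⇒  c ≈ 0.8119 J/(g·°C)

c ≈ 0.812 J/(g·°C)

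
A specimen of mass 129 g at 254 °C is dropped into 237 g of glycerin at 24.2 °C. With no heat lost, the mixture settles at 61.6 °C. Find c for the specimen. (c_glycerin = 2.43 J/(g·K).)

c ≈ 0.868 J/(g·K)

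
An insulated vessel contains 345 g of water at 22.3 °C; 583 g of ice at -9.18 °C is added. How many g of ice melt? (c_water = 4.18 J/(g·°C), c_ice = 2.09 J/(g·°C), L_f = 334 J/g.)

m_melted ≈ 62.8 g

Heat available from the water dropping to 0 °C: 345×4.18×22.3 = 32159 J.
Of that, 583×2.09×9.18 = 11186 J goes to bring the ice to 0 °C, leaving 20973 J.
To melt every bit of ice: 583×334 = 194722 J.
Since 20973 < 194722 J, not all the ice melts; equilibrium is at 0 °C.
m_melt = 20973 / L_f = 62.79 g.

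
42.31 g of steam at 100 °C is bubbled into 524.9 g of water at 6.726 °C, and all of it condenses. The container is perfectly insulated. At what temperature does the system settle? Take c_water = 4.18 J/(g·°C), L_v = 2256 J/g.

T_f ≈ 53.9 °C

Conservation of energy gives ΣQ = 0:
latent heat released on condensation: 42.31·2256 = 95451
  condensate cools 100→T: 42.31·4.18·(T − 100) = 176.86(T − 100)
  original water: 2194.1(T − 6.726)
2370.9 T = 95451 + 17686 + 14757 = 127894
T ≈ 53.94 °C — below 100 °C, confirming all the steam condensed.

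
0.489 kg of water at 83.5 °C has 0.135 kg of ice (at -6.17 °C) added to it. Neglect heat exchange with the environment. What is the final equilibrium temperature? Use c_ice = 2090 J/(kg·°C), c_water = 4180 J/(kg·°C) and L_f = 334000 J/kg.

Energy balance with sensible and latent terms:
ice -6.17→0 °C: 0.135×2090×6.17 = 1740.9
  fusion: m_ice L_f = 0.135×334000 = 45090
  warm the meltwater: 564.3 T
  water: 2044(T − 83.5)
2608.3 T = 170676 − 46831 = 123845
T ≈ 47.48 °C. Since T > 0 °C, the all-ice-melts assumption holds.

T_f ≈ 47.5 °C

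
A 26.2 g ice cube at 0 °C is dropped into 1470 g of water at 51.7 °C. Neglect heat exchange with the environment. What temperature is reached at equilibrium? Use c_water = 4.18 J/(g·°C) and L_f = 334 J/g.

T_f ≈ 49.4 °C

Energy conservation, ΣQ = 0:
latent heat to melt: 26.2·334 = 8750.8
  warm the meltwater: 109.52 T
  water cools: 1470·4.18·(T − 51.7) = 6144.6(T − 51.7)
6254.1 T = 317676 − 8750.8 = 308925
T ≈ 49.40 °C — above 0 °C, consistent with complete melting.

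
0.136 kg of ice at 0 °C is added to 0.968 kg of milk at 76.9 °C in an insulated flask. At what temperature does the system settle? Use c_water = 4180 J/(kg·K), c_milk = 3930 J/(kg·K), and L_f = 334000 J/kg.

T_f ≈ 56.5 °C

Let T be the final temperature. ΣQ_i = 0:
fusion: m_ice L_f = 0.136×334000 = 45424; meltwater 0→T: 0.136×4180×T = 568.48 T; milk: 3804.2(T − 76.9)
4372.7 T = 292546 − 45424 = 247122
T ≈ 56.51 °C. Since T > 0 °C, the all-ice-melts assumption holds.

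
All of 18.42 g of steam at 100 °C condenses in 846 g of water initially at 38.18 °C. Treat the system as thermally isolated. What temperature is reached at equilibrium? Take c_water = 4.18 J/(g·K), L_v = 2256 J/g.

T_f ≈ 51.0 °C

Conservation of energy gives ΣQ = 0:
latent heat released on condensation: 18.42×2256 = 41556
  condensate cools 100→T: 18.42×4.18×(T − 100) = 77(T − 100)
  original water: 3536.3(T − 38.18)
3613.3 T = 41556 + 7699.6 + 135015 = 184270
T ≈ 51.00 °C — below 100 °C, confirming all the steam condensed.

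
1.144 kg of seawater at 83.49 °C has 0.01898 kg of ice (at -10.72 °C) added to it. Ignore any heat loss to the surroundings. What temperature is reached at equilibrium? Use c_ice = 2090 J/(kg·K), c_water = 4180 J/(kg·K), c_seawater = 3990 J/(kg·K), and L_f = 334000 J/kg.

T_f ≈ 80.6 °C

Conservation of energy gives ΣQ = 0:
warm ice to 0 °C: 0.01898·2090·(0 − (-10.72)) = 425.24
  latent heat to melt: 0.01898·334000 = 6339.3
  warm the meltwater: 79.34 T
  seawater: 4564.6(T − 83.49)
4643.9 T = 381095 − 6764.6 = 374331
T ≈ 80.61 °C (positive, so assuming full melt was valid).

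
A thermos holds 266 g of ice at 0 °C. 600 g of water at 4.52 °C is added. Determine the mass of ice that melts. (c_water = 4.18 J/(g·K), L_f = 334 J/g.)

Heat available from the water dropping to 0 °C: 600·4.18·4.52 = 11336 J.
Fully melting the ice requires m_ice L_f = 266·334 = 88844 J.
11336 J < 88844 J, so only part of the ice melts and the system sits at 0 °C.
m_melt = 11336 / L_f = 33.94 g.

m_melted ≈ 33.9 g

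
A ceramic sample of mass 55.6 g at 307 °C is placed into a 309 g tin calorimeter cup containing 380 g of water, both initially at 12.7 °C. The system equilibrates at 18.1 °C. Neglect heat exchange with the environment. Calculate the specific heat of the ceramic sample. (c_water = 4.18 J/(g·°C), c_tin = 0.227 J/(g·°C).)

Heat gained plus heat lost sum to zero:
55.6·c·(18.1 − 307) + 380·4.18·(18.1 − 12.7) + 309·0.227·(18.1 − 12.7) = 0
-16063 c = -8956.1
c = -8956.1/-16063 ≈ 0.5576 J/(g·°C)

c ≈ 0.558 J/(g·°C)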